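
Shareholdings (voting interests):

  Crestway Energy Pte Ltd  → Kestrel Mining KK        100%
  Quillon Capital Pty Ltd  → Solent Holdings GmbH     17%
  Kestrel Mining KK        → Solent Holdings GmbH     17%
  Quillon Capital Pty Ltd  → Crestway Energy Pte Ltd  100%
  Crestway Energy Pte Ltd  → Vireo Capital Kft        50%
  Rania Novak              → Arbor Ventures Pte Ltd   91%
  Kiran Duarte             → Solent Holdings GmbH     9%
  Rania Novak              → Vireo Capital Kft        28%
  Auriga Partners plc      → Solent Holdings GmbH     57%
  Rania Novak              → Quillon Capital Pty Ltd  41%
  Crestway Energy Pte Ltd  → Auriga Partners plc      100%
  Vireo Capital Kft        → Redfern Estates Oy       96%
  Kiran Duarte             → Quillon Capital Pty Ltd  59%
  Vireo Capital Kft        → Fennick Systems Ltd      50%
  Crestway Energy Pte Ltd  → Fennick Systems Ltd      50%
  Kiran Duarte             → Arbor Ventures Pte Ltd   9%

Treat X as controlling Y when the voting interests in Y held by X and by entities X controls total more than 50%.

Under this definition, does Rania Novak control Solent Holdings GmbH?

Rania holds 91% of Arbor, so Rania controls Arbor.
Neither Rania nor any entity Rania controls holds any voting interest in Solent.
So Rania does not control Solent.

No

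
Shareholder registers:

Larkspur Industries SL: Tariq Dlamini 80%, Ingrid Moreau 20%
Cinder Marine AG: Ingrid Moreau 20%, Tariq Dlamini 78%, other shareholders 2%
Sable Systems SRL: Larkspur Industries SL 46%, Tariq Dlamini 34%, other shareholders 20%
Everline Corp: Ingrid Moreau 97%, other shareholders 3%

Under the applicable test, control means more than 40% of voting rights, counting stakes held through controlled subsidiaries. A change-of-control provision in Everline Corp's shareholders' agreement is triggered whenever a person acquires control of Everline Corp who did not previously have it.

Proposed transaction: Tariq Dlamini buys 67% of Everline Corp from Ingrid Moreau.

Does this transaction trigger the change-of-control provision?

Yes

The purchase adds only to Tariq's holdings (Ingrid's stake shrinks), so Tariq is the only person who could newly come to control Everline.
Tariq holds 80% of Larkspur, so Tariq controls Larkspur.
Tariq holds 78% of Cinder, so Tariq controls Cinder.
Larkspur and Tariq together hold 46% + 34% = 80% of Sable, so Tariq controls Sable.
Neither Tariq nor any entity Tariq controls holds any voting interest in Everline.
So before the transaction, Tariq does not control Everline.
After the purchase, Tariq holds 67% of Everline directly, and Ingrid's stake falls to 30%.
Tariq holds 67% of Everline, so Tariq controls Everline.
Tariq did not control Everline before and does after, so the clause is triggered.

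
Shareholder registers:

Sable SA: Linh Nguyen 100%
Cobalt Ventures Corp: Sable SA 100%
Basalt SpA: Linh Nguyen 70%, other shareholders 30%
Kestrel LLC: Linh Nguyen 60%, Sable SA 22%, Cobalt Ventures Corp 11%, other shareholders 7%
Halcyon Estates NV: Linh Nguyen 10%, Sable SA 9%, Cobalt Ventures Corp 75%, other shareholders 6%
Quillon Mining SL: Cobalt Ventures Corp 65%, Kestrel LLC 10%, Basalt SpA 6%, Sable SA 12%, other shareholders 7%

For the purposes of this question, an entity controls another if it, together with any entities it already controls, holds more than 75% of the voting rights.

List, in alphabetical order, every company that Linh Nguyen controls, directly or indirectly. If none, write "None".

Linh holds 100% of Sable, so Linh controls Sable.
Sable holds 100% of Cobalt, so Linh controls Cobalt.
Linh and Sable and Cobalt together hold 60% + 22% + 11% = 93% of Kestrel, so Linh controls Kestrel.
Linh and Sable and Cobalt together hold 10% + 9% + 75% = 94% of Halcyon, so Linh controls Halcyon.
Cobalt and Kestrel and Sable together hold 65% + 10% + 12% = 87% of Quillon, so Linh controls Quillon.
No other company's threshold is met.

Cobalt Ventures Corp, Halcyon Estates NV, Kestrel LLC, Quillon Mining SL, Sable SA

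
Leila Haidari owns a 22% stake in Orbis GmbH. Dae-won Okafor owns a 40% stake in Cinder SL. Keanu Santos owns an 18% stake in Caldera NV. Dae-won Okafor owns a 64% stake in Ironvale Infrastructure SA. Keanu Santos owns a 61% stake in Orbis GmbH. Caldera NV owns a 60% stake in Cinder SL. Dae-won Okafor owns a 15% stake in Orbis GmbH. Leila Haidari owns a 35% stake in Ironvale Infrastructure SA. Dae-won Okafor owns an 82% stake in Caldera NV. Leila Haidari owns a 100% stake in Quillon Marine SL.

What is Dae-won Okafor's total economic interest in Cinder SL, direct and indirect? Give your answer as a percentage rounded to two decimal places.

89.20%

Dae-won reaches Cinder along 2 paths.
Via Caldera: 82% × 60% = 49.2%.
Direct stake: 40% = 40%.
Total: 49.2% + 40% = 89.2%.
Rounded: 89.20%.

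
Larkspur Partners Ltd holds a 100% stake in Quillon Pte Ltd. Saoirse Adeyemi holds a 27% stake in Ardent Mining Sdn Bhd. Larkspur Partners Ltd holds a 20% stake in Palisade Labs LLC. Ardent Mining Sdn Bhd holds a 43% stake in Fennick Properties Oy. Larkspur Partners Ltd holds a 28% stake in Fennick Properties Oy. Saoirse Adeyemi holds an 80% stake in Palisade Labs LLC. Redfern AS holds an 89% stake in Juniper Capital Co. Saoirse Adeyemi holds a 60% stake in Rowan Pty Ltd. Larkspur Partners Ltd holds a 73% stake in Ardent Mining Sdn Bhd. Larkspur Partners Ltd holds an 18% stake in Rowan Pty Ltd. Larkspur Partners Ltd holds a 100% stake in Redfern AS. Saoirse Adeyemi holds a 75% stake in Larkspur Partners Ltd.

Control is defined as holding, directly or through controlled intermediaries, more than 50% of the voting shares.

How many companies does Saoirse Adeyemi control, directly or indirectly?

Saoirse holds 75% of Larkspur, so Saoirse controls Larkspur.
Larkspur and Saoirse together hold 73% + 27% = 100% of Ardent, so Saoirse controls Ardent.
Larkspur and Saoirse together hold 20% + 80% = 100% of Palisade, so Saoirse controls Palisade.
Larkspur holds 100% of Redfern, so Saoirse controls Redfern.
Larkspur holds 100% of Quillon, so Saoirse controls Quillon.
Larkspur and Saoirse together hold 18% + 60% = 78% of Rowan, so Saoirse controls Rowan.
Larkspur and Ardent together hold 28% + 43% = 71% of Fennick, so Saoirse controls Fennick.
Redfern holds 89% of Juniper, so Saoirse controls Juniper.
Saoirse controls 8 companies.

8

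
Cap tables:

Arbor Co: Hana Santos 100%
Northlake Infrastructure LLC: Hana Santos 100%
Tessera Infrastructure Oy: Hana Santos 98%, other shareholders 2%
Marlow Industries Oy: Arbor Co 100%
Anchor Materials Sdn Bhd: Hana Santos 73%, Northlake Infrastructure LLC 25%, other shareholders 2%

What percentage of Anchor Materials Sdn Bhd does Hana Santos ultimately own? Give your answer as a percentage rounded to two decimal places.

Hana reaches Anchor along 2 paths.
Direct stake: 73% = 73%.
Via Northlake: 100% × 25% = 25%.
Total: 73% + 25% = 98%.
Rounded: 98.00%.

98.00%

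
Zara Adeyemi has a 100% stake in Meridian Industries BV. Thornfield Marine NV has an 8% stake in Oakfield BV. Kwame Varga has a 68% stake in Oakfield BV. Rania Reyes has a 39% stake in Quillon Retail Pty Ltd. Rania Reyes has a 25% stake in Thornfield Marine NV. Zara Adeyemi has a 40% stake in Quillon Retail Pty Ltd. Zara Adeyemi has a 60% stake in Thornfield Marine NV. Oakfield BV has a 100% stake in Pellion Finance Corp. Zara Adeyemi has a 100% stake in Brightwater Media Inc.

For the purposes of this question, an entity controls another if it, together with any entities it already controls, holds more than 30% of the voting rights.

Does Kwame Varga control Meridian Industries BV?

Kwame holds 68% of Oakfield, so Kwame controls Oakfield.
Oakfield holds 100% of Pellion, so Kwame controls Pellion.
Neither Kwame nor any entity Kwame controls holds any voting interest in Meridian.
So Kwame does not control Meridian.

No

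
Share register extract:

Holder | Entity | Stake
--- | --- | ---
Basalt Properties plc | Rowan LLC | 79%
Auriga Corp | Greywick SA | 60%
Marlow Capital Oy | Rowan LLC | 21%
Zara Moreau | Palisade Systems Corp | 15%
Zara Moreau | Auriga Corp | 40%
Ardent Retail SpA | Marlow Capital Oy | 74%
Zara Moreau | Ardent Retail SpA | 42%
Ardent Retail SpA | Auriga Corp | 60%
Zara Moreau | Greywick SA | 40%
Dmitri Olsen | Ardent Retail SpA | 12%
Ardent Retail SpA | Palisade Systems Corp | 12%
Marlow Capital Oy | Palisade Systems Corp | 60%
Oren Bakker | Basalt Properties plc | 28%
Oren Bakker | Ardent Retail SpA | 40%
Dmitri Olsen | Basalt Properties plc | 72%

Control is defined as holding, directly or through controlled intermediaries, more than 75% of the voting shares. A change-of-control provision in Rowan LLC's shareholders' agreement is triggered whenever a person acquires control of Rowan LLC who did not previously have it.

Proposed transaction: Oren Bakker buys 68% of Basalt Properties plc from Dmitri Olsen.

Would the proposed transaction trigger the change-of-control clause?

Yes

The purchase adds only to Oren's holdings (Dmitri's stake shrinks), so Oren is the only person who could newly come to control Rowan.
Oren's largest direct stake is 40% in Ardent, which does not meet the threshold, so Oren controls no company.
Neither Oren nor any entity Oren controls holds any voting interest in Rowan.
So before the transaction, Oren does not control Rowan.
After the purchase, Oren's direct stake in Basalt rises to 28% + 68% = 96%, and Dmitri's stake falls to 4%.
Oren holds 96% of Basalt, so Oren controls Basalt.
Basalt holds 79% of Rowan, so Oren controls Rowan.
Oren did not control Rowan before and does after, so the clause is triggered.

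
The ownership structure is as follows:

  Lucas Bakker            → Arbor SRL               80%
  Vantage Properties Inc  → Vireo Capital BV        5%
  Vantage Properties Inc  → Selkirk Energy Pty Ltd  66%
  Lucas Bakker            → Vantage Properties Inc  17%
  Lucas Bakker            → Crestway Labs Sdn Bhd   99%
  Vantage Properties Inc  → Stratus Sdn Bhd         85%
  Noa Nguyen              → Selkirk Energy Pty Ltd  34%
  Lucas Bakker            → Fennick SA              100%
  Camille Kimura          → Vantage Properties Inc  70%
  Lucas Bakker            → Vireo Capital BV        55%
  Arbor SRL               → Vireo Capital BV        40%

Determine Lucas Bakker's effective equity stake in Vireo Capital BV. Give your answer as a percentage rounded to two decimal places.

87.85%

Lucas reaches Vireo along 3 paths.
Via Vantage: 17% × 5% = 0.85%.
Via Arbor: 80% × 40% = 32%.
Direct stake: 55% = 55%.
Total: 0.85% + 32% + 55% = 87.85%.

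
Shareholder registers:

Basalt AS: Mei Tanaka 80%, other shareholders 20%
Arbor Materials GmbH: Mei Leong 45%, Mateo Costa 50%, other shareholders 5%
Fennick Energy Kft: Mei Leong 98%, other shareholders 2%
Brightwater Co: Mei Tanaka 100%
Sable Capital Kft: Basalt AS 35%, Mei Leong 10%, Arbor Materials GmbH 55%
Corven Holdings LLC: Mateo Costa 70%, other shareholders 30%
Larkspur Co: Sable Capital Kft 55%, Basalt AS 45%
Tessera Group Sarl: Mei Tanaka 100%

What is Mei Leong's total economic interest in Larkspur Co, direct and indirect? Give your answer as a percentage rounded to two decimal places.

19.11%

Mei Leong reaches Larkspur along 2 paths.
Via Sable: 10% × 55% = 5.5%.
Via Arbor → Sable: 45% × 55% × 55% = 13.6125%.
Total: 5.5% + 13.6125% = 19.1125%.
Rounded: 19.11%.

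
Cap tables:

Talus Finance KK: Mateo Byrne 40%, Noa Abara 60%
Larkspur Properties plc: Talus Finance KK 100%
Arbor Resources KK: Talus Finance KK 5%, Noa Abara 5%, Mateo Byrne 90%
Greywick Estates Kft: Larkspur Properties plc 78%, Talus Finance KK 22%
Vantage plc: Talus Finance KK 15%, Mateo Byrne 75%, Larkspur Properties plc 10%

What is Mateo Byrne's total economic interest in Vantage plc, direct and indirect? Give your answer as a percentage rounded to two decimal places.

Mateo reaches Vantage along 3 paths.
Via Talus: 40% × 15% = 6%.
Direct stake: 75% = 75%.
Via Talus → Larkspur: 40% × 100% × 10% = 4%.
Total: 6% + 75% + 4% = 85%.
Rounded: 85.00%.

85.00%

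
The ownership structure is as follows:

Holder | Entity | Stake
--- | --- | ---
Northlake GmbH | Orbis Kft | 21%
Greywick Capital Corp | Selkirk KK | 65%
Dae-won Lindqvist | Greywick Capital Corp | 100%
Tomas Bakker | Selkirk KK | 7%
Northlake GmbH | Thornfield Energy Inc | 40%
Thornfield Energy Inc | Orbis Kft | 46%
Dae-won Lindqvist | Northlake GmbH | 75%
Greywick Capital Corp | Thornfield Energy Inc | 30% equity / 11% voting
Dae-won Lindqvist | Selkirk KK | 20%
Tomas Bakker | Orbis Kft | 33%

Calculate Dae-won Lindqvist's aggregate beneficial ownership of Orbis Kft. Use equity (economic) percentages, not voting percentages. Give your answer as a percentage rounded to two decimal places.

Dae-won reaches Orbis along 3 paths.
Via Greywick → Thornfield: 100% × 30% × 46% = 13.8%.
Via Northlake → Thornfield: 75% × 40% × 46% = 13.8%.
Via Northlake: 75% × 21% = 15.75%.
Total: 13.8% + 13.8% + 15.75% = 43.35%.

43.35%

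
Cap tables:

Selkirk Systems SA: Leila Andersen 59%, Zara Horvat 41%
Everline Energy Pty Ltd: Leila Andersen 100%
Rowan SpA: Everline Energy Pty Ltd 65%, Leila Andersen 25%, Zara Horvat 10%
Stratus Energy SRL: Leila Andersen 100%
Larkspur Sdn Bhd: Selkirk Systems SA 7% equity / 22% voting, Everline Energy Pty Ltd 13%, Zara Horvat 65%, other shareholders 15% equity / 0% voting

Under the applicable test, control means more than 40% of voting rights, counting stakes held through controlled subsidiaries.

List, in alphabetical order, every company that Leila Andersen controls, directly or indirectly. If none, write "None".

Leila holds 59% of Selkirk, so Leila controls Selkirk.
Leila holds 100% of Everline, so Leila controls Everline.
Everline and Leila together hold 65% + 25% = 90% of Rowan, so Leila controls Rowan.
Leila holds 100% of Stratus, so Leila controls Stratus.
No other company's threshold is met.

Everline Energy Pty Ltd, Rowan SpA, Selkirk Systems SA, Stratus Energy SRL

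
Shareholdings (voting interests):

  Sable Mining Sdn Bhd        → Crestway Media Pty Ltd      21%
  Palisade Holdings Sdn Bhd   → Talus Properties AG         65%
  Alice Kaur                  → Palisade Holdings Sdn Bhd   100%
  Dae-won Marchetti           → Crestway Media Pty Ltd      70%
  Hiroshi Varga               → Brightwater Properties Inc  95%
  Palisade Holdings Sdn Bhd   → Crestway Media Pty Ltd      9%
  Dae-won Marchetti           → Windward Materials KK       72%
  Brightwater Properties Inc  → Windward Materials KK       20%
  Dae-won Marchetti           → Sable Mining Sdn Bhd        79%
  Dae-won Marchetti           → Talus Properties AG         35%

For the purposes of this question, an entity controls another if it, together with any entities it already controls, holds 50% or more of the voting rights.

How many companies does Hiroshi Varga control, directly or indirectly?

1

Hiroshi holds 95% of Brightwater, so Hiroshi controls Brightwater.
No other company's threshold is met.
Hiroshi controls 1 company.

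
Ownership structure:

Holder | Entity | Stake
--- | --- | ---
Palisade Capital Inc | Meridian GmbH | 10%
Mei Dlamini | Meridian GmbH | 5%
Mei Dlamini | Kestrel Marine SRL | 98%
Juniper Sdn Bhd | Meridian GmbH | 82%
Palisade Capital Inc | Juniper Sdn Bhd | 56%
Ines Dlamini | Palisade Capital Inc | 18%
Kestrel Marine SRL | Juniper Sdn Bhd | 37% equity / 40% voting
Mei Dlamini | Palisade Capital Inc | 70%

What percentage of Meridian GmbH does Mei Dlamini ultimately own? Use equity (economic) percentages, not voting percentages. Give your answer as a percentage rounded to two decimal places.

73.88%

Mei reaches Meridian along 4 paths.
Via Palisade: 70% × 10% = 7%.
Via Kestrel → Juniper: 98% × 37% × 82% = 29.7332%.
Via Palisade → Juniper: 70% × 56% × 82% = 32.144%.
Direct stake: 5% = 5%.
Total: 7% + 29.7332% + 32.144% + 5% = 73.8772%.
Rounded: 73.88%.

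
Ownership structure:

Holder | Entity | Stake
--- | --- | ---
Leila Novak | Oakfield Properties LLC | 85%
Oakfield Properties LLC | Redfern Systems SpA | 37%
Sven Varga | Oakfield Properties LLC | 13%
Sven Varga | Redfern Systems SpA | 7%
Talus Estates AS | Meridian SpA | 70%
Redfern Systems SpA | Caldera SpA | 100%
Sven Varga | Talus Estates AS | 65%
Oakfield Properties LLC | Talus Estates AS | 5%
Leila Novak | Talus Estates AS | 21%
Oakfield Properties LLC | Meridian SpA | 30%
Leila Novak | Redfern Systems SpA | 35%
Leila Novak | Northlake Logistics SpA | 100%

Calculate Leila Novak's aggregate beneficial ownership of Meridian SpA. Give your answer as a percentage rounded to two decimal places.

Leila reaches Meridian along 3 paths.
Via Oakfield: 85% × 30% = 25.5%.
Via Oakfield → Talus: 85% × 5% × 70% = 2.975%.
Via Talus: 21% × 70% = 14.7%.
Total: 25.5% + 2.975% + 14.7% = 43.175%.
Rounded: 43.18%.

43.18%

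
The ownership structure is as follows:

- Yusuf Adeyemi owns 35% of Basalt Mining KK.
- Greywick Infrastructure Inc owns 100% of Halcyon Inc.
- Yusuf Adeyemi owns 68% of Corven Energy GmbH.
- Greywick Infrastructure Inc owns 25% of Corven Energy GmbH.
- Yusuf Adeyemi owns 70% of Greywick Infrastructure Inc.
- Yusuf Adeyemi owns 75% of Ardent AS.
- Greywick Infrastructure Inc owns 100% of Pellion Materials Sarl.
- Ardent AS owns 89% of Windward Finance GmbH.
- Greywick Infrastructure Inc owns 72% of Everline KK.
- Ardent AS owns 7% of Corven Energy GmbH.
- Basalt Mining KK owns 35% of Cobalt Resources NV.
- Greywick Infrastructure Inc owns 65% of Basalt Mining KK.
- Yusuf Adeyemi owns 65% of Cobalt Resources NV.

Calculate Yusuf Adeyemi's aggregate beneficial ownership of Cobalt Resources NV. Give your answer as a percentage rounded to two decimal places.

93.18%

Yusuf reaches Cobalt along 3 paths.
Via Basalt: 35% × 35% = 12.25%.
Via Greywick → Basalt: 70% × 65% × 35% = 15.925%.
Direct stake: 65% = 65%.
Total: 12.25% + 15.925% + 65% = 93.175%.
Rounded: 93.18%.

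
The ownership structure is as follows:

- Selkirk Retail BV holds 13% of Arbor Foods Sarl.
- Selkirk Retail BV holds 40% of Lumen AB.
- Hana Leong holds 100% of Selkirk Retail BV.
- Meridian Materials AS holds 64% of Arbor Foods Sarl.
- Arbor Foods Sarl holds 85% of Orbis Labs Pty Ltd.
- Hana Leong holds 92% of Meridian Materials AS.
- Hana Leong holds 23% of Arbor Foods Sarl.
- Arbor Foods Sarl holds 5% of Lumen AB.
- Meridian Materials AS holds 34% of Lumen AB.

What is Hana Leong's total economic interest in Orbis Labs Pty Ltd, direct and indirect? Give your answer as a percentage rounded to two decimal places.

Hana reaches Orbis along 3 paths.
Via Arbor: 23% × 85% = 19.55%.
Via Meridian → Arbor: 92% × 64% × 85% = 50.048%.
Via Selkirk → Arbor: 100% × 13% × 85% = 11.05%.
Total: 19.55% + 50.048% + 11.05% = 80.648%.
Rounded: 80.65%.

80.65%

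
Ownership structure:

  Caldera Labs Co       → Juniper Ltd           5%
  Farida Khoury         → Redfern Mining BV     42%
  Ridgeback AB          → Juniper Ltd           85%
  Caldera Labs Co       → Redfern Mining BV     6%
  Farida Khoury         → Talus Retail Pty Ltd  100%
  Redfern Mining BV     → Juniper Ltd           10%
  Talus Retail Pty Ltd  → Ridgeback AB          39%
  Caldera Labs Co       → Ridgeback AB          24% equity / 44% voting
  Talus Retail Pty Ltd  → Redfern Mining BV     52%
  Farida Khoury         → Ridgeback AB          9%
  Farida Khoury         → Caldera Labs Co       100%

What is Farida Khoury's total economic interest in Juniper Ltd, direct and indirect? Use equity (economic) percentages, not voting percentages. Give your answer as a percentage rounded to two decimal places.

Farida reaches Juniper along 7 paths.
Via Caldera: 100% × 5% = 5%.
Via Ridgeback: 9% × 85% = 7.65%.
Via Caldera → Ridgeback: 100% × 24% × 85% = 20.4%.
Via Talus → Ridgeback: 100% × 39% × 85% = 33.15%.
Via Redfern: 42% × 10% = 4.2%.
Via Talus → Redfern: 100% × 52% × 10% = 5.2%.
Via Caldera → Redfern: 100% × 6% × 10% = 0.6%.
Total: 5% + 7.65% + 20.4% + 33.15% + 4.2% + 5.2% + 0.6% = 76.2%.
Rounded: 76.20%.

76.20%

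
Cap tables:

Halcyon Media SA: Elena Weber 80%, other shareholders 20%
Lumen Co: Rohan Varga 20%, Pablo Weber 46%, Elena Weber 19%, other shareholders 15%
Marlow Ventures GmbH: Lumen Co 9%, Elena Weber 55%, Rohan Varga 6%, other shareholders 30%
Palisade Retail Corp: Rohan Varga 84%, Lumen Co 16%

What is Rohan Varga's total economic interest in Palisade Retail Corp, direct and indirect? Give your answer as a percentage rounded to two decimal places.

Rohan reaches Palisade along 2 paths.
Direct stake: 84% = 84%.
Via Lumen: 20% × 16% = 3.2%.
Total: 84% + 3.2% = 87.2%.
Rounded: 87.20%.

87.20%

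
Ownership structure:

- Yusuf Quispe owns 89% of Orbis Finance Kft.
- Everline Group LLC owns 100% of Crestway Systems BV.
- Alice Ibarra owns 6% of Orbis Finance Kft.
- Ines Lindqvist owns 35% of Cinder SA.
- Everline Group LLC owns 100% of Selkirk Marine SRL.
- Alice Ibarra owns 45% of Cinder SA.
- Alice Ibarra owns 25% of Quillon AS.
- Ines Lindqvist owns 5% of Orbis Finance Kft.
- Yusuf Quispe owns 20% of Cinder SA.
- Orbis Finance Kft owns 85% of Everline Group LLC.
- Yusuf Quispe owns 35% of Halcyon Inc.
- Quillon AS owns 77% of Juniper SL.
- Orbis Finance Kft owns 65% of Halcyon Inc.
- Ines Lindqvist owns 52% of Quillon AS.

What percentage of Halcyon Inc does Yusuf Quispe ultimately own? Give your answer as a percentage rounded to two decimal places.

Yusuf reaches Halcyon along 2 paths.
Via Orbis: 89% × 65% = 57.85%.
Direct stake: 35% = 35%.
Total: 57.85% + 35% = 92.85%.

92.85%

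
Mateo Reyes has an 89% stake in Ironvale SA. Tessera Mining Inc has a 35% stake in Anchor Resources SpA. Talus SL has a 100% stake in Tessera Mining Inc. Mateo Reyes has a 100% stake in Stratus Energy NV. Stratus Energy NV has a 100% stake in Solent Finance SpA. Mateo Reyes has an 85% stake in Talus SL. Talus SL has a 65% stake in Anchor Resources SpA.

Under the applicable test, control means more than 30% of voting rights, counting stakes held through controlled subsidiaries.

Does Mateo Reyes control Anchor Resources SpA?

Yes

Mateo holds 85% of Talus, so Mateo controls Talus.
Talus holds 100% of Tessera, so Mateo controls Tessera.
Tessera and Talus together hold 35% + 65% = 100% of Anchor, so Mateo controls Anchor.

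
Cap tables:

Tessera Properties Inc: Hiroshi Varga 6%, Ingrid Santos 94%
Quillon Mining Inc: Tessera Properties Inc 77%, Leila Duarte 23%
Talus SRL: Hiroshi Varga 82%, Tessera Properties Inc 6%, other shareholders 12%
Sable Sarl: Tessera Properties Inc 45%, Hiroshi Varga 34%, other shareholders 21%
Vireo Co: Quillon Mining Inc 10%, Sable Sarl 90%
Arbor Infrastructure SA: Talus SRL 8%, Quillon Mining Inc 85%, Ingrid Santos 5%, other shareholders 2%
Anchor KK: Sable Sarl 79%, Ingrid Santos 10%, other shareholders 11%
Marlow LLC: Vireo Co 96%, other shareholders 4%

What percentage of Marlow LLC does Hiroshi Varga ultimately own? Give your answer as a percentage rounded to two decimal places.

Hiroshi reaches Marlow along 3 paths.
Via Tessera → Quillon → Vireo: 6% × 77% × 10% × 96% = 0.44352%.
Via Tessera → Sable → Vireo: 6% × 45% × 90% × 96% = 2.3328%.
Via Sable → Vireo: 34% × 90% × 96% = 29.376%.
Total: 0.44352% + 2.3328% + 29.376% = 32.15232%.
Rounded: 32.15%.

32.15%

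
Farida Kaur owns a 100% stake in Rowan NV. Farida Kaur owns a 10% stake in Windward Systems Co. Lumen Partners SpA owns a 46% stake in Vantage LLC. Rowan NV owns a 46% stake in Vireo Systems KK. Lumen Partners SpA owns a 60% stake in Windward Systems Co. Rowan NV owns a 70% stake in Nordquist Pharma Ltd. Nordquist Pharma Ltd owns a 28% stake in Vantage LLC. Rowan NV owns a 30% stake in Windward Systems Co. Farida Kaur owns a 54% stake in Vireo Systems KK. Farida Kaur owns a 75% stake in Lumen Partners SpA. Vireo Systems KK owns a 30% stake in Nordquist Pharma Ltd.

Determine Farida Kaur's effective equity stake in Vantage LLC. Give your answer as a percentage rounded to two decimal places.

Farida reaches Vantage along 4 paths.
Via Lumen: 75% × 46% = 34.5%.
Via Rowan → Vireo → Nordquist: 100% × 46% × 30% × 28% = 3.864%.
Via Vireo → Nordquist: 54% × 30% × 28% = 4.536%.
Via Rowan → Nordquist: 100% × 70% × 28% = 19.6%.
Total: 34.5% + 3.864% + 4.536% + 19.6% = 62.5%.
Rounded: 62.50%.

62.50%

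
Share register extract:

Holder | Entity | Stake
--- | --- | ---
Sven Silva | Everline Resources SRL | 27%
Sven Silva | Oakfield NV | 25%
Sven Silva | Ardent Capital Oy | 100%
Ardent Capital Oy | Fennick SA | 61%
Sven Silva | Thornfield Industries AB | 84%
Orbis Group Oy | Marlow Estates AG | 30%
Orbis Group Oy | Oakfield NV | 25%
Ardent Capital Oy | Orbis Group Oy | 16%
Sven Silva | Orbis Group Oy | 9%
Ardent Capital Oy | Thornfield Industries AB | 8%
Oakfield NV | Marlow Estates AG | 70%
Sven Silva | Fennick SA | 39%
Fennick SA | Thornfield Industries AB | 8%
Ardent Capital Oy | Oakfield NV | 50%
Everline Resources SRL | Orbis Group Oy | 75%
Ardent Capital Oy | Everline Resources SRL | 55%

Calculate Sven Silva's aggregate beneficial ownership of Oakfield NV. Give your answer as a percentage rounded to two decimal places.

Sven reaches Oakfield along 6 paths.
Direct stake: 25% = 25%.
Via Ardent → Orbis: 100% × 16% × 25% = 4%.
Via Orbis: 9% × 25% = 2.25%.
Via Ardent → Everline → Orbis: 100% × 55% × 75% × 25% = 10.3125%.
Via Everline → Orbis: 27% × 75% × 25% = 5.0625%.
Via Ardent: 100% × 50% = 50%.
Total: 25% + 4% + 2.25% + 10.3125% + 5.0625% + 50% = 96.625%.
Rounded: 96.63%.

96.63%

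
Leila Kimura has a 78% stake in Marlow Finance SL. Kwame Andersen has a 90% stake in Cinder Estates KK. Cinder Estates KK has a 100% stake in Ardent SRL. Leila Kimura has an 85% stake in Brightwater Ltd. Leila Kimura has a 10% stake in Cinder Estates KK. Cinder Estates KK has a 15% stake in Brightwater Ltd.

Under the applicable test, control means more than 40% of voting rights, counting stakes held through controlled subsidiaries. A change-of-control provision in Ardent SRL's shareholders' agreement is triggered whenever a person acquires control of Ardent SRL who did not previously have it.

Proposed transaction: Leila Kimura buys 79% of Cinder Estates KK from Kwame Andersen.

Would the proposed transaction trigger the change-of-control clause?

Yes

The purchase adds only to Leila's holdings (Kwame's stake shrinks), so Leila is the only person who could newly come to control Ardent.
Leila holds 78% of Marlow, so Leila controls Marlow.
Leila holds 85% of Brightwater, so Leila controls Brightwater.
Neither Leila nor any entity Leila controls holds any voting interest in Ardent.
So before the transaction, Leila does not control Ardent.
After the purchase, Leila's direct stake in Cinder rises to 10% + 79% = 89%, and Kwame's stake falls to 11%.
Leila holds 89% of Cinder, so Leila controls Cinder.
Cinder holds 100% of Ardent, so Leila controls Ardent.
Leila did not control Ardent before and does after, so the clause is triggered.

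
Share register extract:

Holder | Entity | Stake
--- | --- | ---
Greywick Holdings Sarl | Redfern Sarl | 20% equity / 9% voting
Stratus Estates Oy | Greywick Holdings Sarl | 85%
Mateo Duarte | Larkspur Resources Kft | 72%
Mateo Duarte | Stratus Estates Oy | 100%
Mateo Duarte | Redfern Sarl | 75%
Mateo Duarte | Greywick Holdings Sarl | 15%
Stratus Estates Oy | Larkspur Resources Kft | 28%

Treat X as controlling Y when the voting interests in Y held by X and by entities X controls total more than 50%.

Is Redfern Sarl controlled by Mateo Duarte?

Mateo holds 100% of Stratus, so Mateo controls Stratus.
Stratus and Mateo together hold 85% + 15% = 100% of Greywick, so Mateo controls Greywick.
Mateo and Greywick together hold 75% + 9% = 84% of Redfern, so Mateo controls Redfern.

Yes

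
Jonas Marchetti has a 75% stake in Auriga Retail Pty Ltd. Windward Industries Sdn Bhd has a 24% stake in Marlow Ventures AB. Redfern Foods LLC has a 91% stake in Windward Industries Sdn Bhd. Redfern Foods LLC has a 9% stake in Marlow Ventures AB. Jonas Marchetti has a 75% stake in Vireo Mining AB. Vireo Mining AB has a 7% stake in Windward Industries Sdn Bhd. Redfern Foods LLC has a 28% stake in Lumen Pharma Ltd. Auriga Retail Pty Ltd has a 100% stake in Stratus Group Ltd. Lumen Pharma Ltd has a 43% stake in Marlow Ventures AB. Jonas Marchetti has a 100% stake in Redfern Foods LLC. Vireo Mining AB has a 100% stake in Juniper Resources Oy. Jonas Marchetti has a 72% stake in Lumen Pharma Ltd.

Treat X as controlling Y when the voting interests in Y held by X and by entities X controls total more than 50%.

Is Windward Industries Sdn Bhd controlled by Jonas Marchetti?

Yes

Jonas holds 75% of Vireo, so Jonas controls Vireo.
Jonas holds 100% of Redfern, so Jonas controls Redfern.
Redfern and Vireo together hold 91% + 7% = 98% of Windward, so Jonas controls Windward.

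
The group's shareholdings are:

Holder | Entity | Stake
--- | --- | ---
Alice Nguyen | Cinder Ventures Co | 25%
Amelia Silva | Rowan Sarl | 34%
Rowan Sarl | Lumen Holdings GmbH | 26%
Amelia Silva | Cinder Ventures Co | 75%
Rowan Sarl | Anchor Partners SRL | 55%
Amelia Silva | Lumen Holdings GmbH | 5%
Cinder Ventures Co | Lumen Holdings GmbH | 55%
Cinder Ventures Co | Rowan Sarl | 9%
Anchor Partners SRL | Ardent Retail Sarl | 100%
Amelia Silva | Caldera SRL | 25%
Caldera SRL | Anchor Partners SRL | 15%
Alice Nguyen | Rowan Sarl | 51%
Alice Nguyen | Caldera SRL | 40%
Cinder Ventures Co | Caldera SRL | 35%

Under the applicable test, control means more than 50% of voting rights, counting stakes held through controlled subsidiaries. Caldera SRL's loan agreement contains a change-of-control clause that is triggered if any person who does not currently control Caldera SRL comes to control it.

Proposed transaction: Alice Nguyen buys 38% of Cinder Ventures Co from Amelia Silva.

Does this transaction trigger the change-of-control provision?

The purchase adds only to Alice's holdings (Amelia's stake shrinks), so Alice is the only person who could newly come to control Caldera.
Alice holds 51% of Rowan, so Alice controls Rowan.
Rowan holds 55% of Anchor, so Alice controls Anchor.
Anchor holds 100% of Ardent, so Alice controls Ardent.
In Caldera, Alice's side holds only 40%, not > 50%.
So before the transaction, Alice does not control Caldera.
After the purchase, Alice's direct stake in Cinder rises to 25% + 38% = 63%, and Amelia's stake falls to 37%.
Alice holds 63% of Cinder, so Alice controls Cinder.
Alice and Cinder together hold 40% + 35% = 75% of Caldera, so Alice controls Caldera.
Alice did not control Caldera before and does after, so the clause is triggered.

Yes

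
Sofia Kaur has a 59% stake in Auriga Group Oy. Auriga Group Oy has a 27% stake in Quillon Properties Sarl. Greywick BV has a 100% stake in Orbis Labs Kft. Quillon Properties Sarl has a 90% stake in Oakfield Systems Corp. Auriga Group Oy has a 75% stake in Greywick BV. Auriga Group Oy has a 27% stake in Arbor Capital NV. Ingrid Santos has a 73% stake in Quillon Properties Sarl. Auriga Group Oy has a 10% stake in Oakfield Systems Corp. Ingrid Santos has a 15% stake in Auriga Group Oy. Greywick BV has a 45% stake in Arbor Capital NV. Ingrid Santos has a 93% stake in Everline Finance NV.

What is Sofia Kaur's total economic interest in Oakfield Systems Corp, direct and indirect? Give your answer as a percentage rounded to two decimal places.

Sofia reaches Oakfield along 2 paths.
Via Auriga → Quillon: 59% × 27% × 90% = 14.337%.
Via Auriga: 59% × 10% = 5.9%.
Total: 14.337% + 5.9% = 20.237%.
Rounded: 20.24%.

20.24%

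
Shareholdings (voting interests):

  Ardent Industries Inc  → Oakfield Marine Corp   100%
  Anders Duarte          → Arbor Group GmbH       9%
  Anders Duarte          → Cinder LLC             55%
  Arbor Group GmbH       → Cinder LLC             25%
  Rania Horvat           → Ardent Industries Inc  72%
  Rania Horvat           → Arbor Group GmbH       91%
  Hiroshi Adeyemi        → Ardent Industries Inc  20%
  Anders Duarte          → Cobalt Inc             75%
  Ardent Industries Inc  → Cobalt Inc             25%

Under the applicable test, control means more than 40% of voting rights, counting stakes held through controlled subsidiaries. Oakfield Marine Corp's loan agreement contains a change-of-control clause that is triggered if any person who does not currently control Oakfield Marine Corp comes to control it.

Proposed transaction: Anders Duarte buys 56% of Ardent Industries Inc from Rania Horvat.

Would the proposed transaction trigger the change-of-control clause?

The purchase adds only to Anders's holdings (Rania's stake shrinks), so Anders is the only person who could newly come to control Oakfield.
Anders holds 55% of Cinder, so Anders controls Cinder.
Anders holds 75% of Cobalt, so Anders controls Cobalt.
Neither Anders nor any entity Anders controls holds any voting interest in Oakfield.
So before the transaction, Anders does not control Oakfield.
After the purchase, Anders holds 56% of Ardent directly, and Rania's stake falls to 16%.
Anders holds 56% of Ardent, so Anders controls Ardent.
Ardent holds 100% of Oakfield, so Anders controls Oakfield.
Anders did not control Oakfield before and does after, so the clause is triggered.

Yes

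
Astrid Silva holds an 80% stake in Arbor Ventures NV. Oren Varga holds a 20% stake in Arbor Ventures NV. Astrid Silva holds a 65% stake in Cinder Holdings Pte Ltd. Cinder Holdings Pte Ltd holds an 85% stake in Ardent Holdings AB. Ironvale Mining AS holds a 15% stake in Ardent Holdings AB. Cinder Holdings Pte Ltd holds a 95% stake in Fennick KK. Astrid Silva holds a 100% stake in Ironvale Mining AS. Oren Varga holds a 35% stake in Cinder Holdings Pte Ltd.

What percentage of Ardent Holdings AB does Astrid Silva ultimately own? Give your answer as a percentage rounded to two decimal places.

70.25%

Astrid reaches Ardent along 2 paths.
Via Ironvale: 100% × 15% = 15%.
Via Cinder: 65% × 85% = 55.25%.
Total: 15% + 55.25% = 70.25%.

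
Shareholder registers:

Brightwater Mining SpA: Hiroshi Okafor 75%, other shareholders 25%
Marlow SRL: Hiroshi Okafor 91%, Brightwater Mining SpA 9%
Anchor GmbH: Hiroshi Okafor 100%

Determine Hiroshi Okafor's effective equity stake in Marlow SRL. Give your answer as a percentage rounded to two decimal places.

Hiroshi reaches Marlow along 2 paths.
Direct stake: 91% = 91%.
Via Brightwater: 75% × 9% = 6.75%.
Total: 91% + 6.75% = 97.75%.

97.75%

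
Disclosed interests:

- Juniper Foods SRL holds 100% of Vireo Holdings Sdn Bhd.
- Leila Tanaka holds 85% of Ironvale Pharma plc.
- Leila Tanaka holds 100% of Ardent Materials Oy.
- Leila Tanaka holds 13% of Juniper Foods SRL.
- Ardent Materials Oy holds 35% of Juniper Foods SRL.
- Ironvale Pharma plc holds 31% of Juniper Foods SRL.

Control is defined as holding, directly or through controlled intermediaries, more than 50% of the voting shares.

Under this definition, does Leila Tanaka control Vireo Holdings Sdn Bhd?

Yes

Leila holds 85% of Ironvale, so Leila controls Ironvale.
Leila holds 100% of Ardent, so Leila controls Ardent.
Ardent and Leila and Ironvale together hold 35% + 13% + 31% = 79% of Juniper, so Leila controls Juniper.
Juniper holds 100% of Vireo, so Leila controls Vireo.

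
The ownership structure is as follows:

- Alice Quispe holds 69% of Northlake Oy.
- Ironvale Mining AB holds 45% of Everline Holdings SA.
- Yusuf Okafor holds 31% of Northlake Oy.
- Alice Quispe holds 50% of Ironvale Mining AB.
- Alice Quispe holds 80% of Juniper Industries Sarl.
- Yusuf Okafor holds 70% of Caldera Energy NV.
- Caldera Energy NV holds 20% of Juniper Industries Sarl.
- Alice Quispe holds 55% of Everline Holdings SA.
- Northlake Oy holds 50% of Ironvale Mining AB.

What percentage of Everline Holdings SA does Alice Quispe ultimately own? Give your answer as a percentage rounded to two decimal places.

Alice reaches Everline along 3 paths.
Via Ironvale: 50% × 45% = 22.5%.
Via Northlake → Ironvale: 69% × 50% × 45% = 15.525%.
Direct stake: 55% = 55%.
Total: 22.5% + 15.525% + 55% = 93.025%.
Rounded: 93.03%.

93.03%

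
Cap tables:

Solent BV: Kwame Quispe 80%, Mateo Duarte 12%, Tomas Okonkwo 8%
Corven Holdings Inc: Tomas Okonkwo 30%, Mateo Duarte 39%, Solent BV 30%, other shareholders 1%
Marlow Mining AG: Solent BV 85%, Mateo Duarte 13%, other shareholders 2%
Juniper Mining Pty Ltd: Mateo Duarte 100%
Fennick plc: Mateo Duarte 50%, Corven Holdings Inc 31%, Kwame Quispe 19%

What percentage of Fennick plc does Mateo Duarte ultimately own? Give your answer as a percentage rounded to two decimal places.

Mateo reaches Fennick along 3 paths.
Direct stake: 50% = 50%.
Via Corven: 39% × 31% = 12.09%.
Via Solent → Corven: 12% × 30% × 31% = 1.116%.
Total: 50% + 12.09% + 1.116% = 63.206%.
Rounded: 63.21%.

63.21%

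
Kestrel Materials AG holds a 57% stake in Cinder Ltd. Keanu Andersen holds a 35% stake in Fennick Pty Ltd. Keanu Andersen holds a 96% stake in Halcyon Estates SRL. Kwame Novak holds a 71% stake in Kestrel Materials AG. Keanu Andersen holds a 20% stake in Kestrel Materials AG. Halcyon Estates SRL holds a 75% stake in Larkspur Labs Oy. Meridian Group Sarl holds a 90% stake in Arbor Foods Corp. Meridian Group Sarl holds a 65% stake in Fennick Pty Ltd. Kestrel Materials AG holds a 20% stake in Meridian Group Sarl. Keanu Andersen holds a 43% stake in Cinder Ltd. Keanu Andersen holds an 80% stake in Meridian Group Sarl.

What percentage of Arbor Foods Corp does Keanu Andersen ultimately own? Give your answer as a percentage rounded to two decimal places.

Keanu reaches Arbor along 2 paths.
Via Kestrel → Meridian: 20% × 20% × 90% = 3.6%.
Via Meridian: 80% × 90% = 72%.
Total: 3.6% + 72% = 75.6%.
Rounded: 75.60%.

75.60%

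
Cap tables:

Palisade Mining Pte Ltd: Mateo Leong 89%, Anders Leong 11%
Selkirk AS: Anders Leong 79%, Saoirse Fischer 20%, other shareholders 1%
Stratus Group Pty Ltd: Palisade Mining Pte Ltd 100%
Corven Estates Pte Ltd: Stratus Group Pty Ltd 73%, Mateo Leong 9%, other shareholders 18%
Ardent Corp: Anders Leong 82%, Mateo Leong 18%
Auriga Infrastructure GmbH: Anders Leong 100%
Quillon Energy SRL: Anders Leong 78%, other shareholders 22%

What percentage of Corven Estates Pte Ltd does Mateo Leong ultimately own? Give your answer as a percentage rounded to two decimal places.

73.97%

Mateo reaches Corven along 2 paths.
Via Palisade → Stratus: 89% × 100% × 73% = 64.97%.
Direct stake: 9% = 9%.
Total: 64.97% + 9% = 73.97%.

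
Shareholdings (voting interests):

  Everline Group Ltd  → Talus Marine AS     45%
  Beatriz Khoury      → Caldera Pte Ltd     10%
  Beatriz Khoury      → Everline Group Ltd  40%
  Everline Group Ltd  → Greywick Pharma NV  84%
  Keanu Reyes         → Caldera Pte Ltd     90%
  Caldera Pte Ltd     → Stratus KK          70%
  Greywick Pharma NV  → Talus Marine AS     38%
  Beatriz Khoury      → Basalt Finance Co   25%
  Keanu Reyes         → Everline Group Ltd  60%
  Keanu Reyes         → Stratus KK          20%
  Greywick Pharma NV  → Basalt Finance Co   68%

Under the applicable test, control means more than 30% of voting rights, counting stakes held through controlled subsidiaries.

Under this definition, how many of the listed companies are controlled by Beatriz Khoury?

4

Beatriz holds 40% of Everline, so Beatriz controls Everline.
Everline holds 84% of Greywick, so Beatriz controls Greywick.
Greywick and Everline together hold 38% + 45% = 83% of Talus, so Beatriz controls Talus.
Greywick and Beatriz together hold 68% + 25% = 93% of Basalt, so Beatriz controls Basalt.
No other company's threshold is met.
Beatriz controls 4 companies.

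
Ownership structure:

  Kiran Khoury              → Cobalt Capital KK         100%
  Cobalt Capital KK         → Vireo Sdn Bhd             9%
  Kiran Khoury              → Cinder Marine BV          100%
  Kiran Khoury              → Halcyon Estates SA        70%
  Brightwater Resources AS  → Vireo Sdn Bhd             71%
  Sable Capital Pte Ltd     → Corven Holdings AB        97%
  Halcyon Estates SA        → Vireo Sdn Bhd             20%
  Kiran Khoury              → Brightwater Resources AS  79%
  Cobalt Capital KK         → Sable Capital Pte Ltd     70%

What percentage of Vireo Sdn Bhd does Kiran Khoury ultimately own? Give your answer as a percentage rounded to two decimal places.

Kiran reaches Vireo along 3 paths.
Via Halcyon: 70% × 20% = 14%.
Via Brightwater: 79% × 71% = 56.09%.
Via Cobalt: 100% × 9% = 9%.
Total: 14% + 56.09% + 9% = 79.09%.

79.09%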